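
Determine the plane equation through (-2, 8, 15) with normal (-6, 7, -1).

The plane through P with normal n = (a, b, c) satisfies n·(r - P) = 0,
i.e. ax + by + cz = a·x₀ + b·y₀ + c·z₀.
d = (-6)·(-2) + 7·8 + (-1)·15
  = 12 + 56 - 15
  = 53
Equation: -6x + 7y - z = 53

-6x + 7y - z = 53


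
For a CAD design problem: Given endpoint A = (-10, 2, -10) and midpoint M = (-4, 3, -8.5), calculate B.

B = 2M - A
  = (2·(-4) - (-10), 2·3 - 2, 2·(-8.5) - (-10))
  = (-8 + 10, 6 - 2, -17 + 10)
  = (2, 4, -7)

(2, 4, -7)


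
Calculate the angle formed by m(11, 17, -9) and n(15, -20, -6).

m·n = 11·15 + 17·(-20) + (-9)·(-6) = 165 - 340 + 54 = -121
|m| = √(11² + 17² + (-9)²) = √491 ≈ 22.16
|n| = √(15² + (-20)² + (-6)²) = √661 ≈ 25.71
cos θ = (m·n)/(|m||n|) = -121/(22.16·25.71) ≈ -0.2124
θ = arccos(-0.2124) ≈ 102.3°

102.3°


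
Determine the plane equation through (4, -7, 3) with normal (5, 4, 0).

The plane through P with normal n = (a, b, c) satisfies n·(r - P) = 0,
i.e. ax + by + cz = a·x₀ + b·y₀ + c·z₀.
d = 5·4 + 4·(-7) + 0·3
  = 20 - 28 + 0
  = -8
Equation: 5x + 4y = -8

5x + 4y = -8


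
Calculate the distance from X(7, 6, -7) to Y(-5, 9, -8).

d = √[(x₂-x₁)² + (y₂-y₁)² + (z₂-z₁)²]
  = √[(-12)² + 3² + (-1)²]
  = √[144 + 9 + 1]
  = √154
  ≈ 12.41

12.41


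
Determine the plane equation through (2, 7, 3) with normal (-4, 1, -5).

The plane through P with normal n = (a, b, c) satisfies n·(r - P) = 0,
i.e. ax + by + cz = a·x₀ + b·y₀ + c·z₀.
d = (-4)·2 + 1·7 + (-5)·3
  = -8 + 7 - 15
  = -16
Equation: -4x + y - 5z = -16

-4x + y - 5z = -16


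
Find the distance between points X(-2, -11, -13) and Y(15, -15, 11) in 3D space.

d = √[(x₂-x₁)² + (y₂-y₁)² + (z₂-z₁)²]
  = √[17² + (-4)² + 24²]
  = √[289 + 16 + 576]
  = √881
  ≈ 29.68

29.68


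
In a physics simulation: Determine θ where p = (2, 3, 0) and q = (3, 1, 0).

p·q = 2·3 + 3·1 + 0·0 = 6 + 3 + 0 = 9
|p| = √(2² + 3² + 0²) = √13 ≈ 3.606
|q| = √(3² + 1² + 0²) = √10 ≈ 3.162
cos θ = (p·q)/(|p||q|) = 9/(3.606·3.162) ≈ 0.7894
θ = arccos(0.7894) ≈ 37.87°

37.87°


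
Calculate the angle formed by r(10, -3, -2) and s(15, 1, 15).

r·s = 10·15 + (-3)·1 + (-2)·15 = 150 - 3 - 30 = 117
|r| = √(10² + (-3)² + (-2)²) = √113 ≈ 10.63
|s| = √(15² + 1² + 15²) = √451 ≈ 21.24
cos θ = (r·s)/(|r||s|) = 117/(10.63·21.24) ≈ 0.5183
θ = arccos(0.5183) ≈ 58.78°

58.78°


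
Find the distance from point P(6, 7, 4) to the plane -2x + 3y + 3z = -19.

distance = |a·x₀ + b·y₀ + c·z₀ - d| / √(a² + b² + c²)
  = |(-2)·6 + 3·7 + 3·4 - (-19)| / √((-2)² + 3² + 3²)
  = |-12 + 21 + 12 + 19| / √(4 + 9 + 9)
  = |40| / √22
  = 40 / 4.69
  ≈ 8.528

8.528


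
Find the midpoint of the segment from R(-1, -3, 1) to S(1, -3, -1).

M = ((x₁+x₂)/2, (y₁+y₂)/2, (z₁+z₂)/2)
  = ((-1 + 1)/2, (-3 - 3)/2, (1 - 1)/2)
  = (0/2, -6/2, 0/2)
  = (0, -3, 0)

(0, -3, 0)


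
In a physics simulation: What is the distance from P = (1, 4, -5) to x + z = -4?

distance = |a·x₀ + b·y₀ + c·z₀ - d| / √(a² + b² + c²)
  = |1·1 + 0·4 + 1·(-5) - (-4)| / √(1² + 0² + 1²)
  = |1 + 0 - 5 + 4| / √(1 + 0 + 1)
  = |0| / √2
  = 0 / 1.414
  ≈ 0

0


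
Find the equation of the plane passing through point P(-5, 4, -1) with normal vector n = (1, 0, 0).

The plane through P with normal n = (a, b, c) satisfies n·(r - P) = 0,
i.e. ax + by + cz = a·x₀ + b·y₀ + c·z₀.
d = 1·(-5) + 0·4 + 0·(-1)
  = -5 + 0 + 0
  = -5
Equation: x = -5

x = -5


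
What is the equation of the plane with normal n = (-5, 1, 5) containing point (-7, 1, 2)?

The plane through P with normal n = (a, b, c) satisfies n·(r - P) = 0,
i.e. ax + by + cz = a·x₀ + b·y₀ + c·z₀.
d = (-5)·(-7) + 1·1 + 5·2
  = 35 + 1 + 10
  = 46
Equation: -5x + y + 5z = 46

-5x + y + 5z = 46


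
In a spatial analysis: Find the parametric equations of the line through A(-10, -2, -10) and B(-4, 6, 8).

Direction vector d = B - A = (-4 + 10, 6 + 2, 8 + 10) = (6, 8, 18)
Parametric form r = A + t·d:
x = -10 + 6t, y = -2 + 8t, z = -10 + 18t

x = -10 + 6t, y = -2 + 8t, z = -10 + 18t


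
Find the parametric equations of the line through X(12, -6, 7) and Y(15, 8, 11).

Direction vector d = Y - X = (15 - 12, 8 + 6, 11 - 7) = (3, 14, 4)
Parametric form r = X + t·d:
x = 12 + 3t, y = -6 + 14t, z = 7 + 4t

x = 12 + 3t, y = -6 + 14t, z = 7 + 4t


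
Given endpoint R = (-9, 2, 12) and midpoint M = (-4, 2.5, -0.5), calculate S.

S = 2M - R
  = (2·(-4) - (-9), 2·2.5 - 2, 2·(-0.5) - 12)
  = (-8 + 9, 5 - 2, -1 - 12)
  = (1, 3, -13)

(1, 3, -13)


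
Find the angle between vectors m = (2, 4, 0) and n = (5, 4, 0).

m·n = 2·5 + 4·4 + 0·0 = 10 + 16 + 0 = 26
|m| = √(2² + 4² + 0²) = √20 ≈ 4.472
|n| = √(5² + 4² + 0²) = √41 ≈ 6.403
cos θ = (m·n)/(|m||n|) = 26/(4.472·6.403) ≈ 0.908
θ = arccos(0.908) ≈ 24.78°

24.78°


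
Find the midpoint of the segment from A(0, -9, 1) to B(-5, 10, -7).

M = ((x₁+x₂)/2, (y₁+y₂)/2, (z₁+z₂)/2)
  = ((0 - 5)/2, (-9 + 10)/2, (1 - 7)/2)
  = (-5/2, 1/2, -6/2)
  = (-2.5, 0.5, -3)

(-2.5, 0.5, -3)


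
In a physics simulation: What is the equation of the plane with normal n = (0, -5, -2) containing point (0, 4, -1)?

The plane through P with normal n = (a, b, c) satisfies n·(r - P) = 0,
i.e. ax + by + cz = a·x₀ + b·y₀ + c·z₀.
d = 0·0 + (-5)·4 + (-2)·(-1)
  = 0 - 20 + 2
  = -18
Equation: -5y - 2z = -18

-5y - 2z = -18


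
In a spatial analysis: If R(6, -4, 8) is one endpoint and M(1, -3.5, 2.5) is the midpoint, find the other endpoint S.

S = 2M - R
  = (2·1 - 6, 2·(-3.5) - (-4), 2·2.5 - 8)
  = (2 - 6, -7 + 4, 5 - 8)
  = (-4, -3, -3)

(-4, -3, -3)


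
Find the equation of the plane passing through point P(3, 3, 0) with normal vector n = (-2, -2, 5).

The plane through P with normal n = (a, b, c) satisfies n·(r - P) = 0,
i.e. ax + by + cz = a·x₀ + b·y₀ + c·z₀.
d = (-2)·3 + (-2)·3 + 5·0
  = -6 - 6 + 0
  = -12
Equation: -2x - 2y + 5z = -12

-2x - 2y + 5z = -12


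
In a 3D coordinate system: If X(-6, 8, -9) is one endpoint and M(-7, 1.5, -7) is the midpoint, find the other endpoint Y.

Y = 2M - X
  = (2·(-7) - (-6), 2·1.5 - 8, 2·(-7) - (-9))
  = (-14 + 6, 3 - 8, -14 + 9)
  = (-8, -5, -5)

(-8, -5, -5)


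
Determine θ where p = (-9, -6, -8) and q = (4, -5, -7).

p·q = (-9)·4 + (-6)·(-5) + (-8)·(-7) = -36 + 30 + 56 = 50
|p| = √((-9)² + (-6)² + (-8)²) = √181 ≈ 13.45
|q| = √(4² + (-5)² + (-7)²) = √90 ≈ 9.487
cos θ = (p·q)/(|p||q|) = 50/(13.45·9.487) ≈ 0.3918
θ = arccos(0.3918) ≈ 66.94°

66.94°


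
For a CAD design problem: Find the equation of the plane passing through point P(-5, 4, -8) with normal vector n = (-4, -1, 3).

The plane through P with normal n = (a, b, c) satisfies n·(r - P) = 0,
i.e. ax + by + cz = a·x₀ + b·y₀ + c·z₀.
d = (-4)·(-5) + (-1)·4 + 3·(-8)
  = 20 - 4 - 24
  = -8
Equation: -4x - y + 3z = -8

-4x - y + 3z = -8


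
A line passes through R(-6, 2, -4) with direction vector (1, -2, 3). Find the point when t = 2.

P(t) = R + t·d
  = (-6 + 1·2, 2 + (-2)·2, -4 + 3·2)
  = (-6 + 2, 2 - 4, -4 + 6)
  = (-4, -2, 2)

(-4, -2, 2)


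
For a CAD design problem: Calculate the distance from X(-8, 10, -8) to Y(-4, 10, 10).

d = √[(x₂-x₁)² + (y₂-y₁)² + (z₂-z₁)²]
  = √[4² + 0² + 18²]
  = √[16 + 0 + 324]
  = √340
  ≈ 18.44

18.44


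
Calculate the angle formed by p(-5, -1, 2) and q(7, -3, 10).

p·q = (-5)·7 + (-1)·(-3) + 2·10 = -35 + 3 + 20 = -12
|p| = √((-5)² + (-1)² + 2²) = √30 ≈ 5.477
|q| = √(7² + (-3)² + 10²) = √158 ≈ 12.57
cos θ = (p·q)/(|p||q|) = -12/(5.477·12.57) ≈ -0.1743
θ = arccos(-0.1743) ≈ 100°

100°


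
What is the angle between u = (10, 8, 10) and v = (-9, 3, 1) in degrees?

u·v = 10·(-9) + 8·3 + 10·1 = -90 + 24 + 10 = -56
|u| = √(10² + 8² + 10²) = √264 ≈ 16.25
|v| = √((-9)² + 3² + 1²) = √91 ≈ 9.539
cos θ = (u·v)/(|u||v|) = -56/(16.25·9.539) ≈ -0.3613
θ = arccos(-0.3613) ≈ 111.2°

111.2°


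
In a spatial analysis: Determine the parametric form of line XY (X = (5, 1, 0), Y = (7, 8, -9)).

Direction vector d = Y - X = (7 - 5, 8 - 1, -9 + 0) = (2, 7, -9)
Parametric form r = X + t·d:
x = 5 + 2t, y = 1 + 7t, z = 0 - 9t

x = 5 + 2t, y = 1 + 7t, z = 0 - 9t


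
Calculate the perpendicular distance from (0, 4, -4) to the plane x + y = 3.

distance = |a·x₀ + b·y₀ + c·z₀ - d| / √(a² + b² + c²)
  = |1·0 + 1·4 + 0·(-4) - 3| / √(1² + 1² + 0²)
  = |0 + 4 + 0 - 3| / √(1 + 1 + 0)
  = |1| / √2
  = 1 / 1.414
  ≈ 0.7071

0.7071


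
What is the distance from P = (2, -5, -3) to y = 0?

distance = |a·x₀ + b·y₀ + c·z₀ - d| / √(a² + b² + c²)
  = |0·2 + 1·(-5) + 0·(-3) - 0| / √(0² + 1² + 0²)
  = |0 - 5 + 0 + 0| / √(0 + 1 + 0)
  = |-5| / √1
  = 5 / 1
  ≈ 5

5


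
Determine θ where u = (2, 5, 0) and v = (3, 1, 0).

u·v = 2·3 + 5·1 + 0·0 = 6 + 5 + 0 = 11
|u| = √(2² + 5² + 0²) = √29 ≈ 5.385
|v| = √(3² + 1² + 0²) = √10 ≈ 3.162
cos θ = (u·v)/(|u||v|) = 11/(5.385·3.162) ≈ 0.6459
θ = arccos(0.6459) ≈ 49.76°

49.76°


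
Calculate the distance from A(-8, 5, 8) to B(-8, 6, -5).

d = √[(x₂-x₁)² + (y₂-y₁)² + (z₂-z₁)²]
  = √[0² + 1² + (-13)²]
  = √[0 + 1 + 169]
  = √170
  ≈ 13.04

13.04


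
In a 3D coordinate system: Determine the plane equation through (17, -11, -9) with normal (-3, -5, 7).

The plane through P with normal n = (a, b, c) satisfies n·(r - P) = 0,
i.e. ax + by + cz = a·x₀ + b·y₀ + c·z₀.
d = (-3)·17 + (-5)·(-11) + 7·(-9)
  = -51 + 55 - 63
  = -59
Equation: -3x - 5y + 7z = -59

-3x - 5y + 7z = -59


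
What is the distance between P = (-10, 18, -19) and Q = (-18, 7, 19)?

d = √[(x₂-x₁)² + (y₂-y₁)² + (z₂-z₁)²]
  = √[(-8)² + (-11)² + 38²]
  = √[64 + 121 + 1444]
  = √1629
  ≈ 40.36

40.36


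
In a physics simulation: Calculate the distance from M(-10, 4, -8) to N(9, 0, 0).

d = √[(x₂-x₁)² + (y₂-y₁)² + (z₂-z₁)²]
  = √[19² + (-4)² + 8²]
  = √[361 + 16 + 64]
  = √441
  ≈ 21

21


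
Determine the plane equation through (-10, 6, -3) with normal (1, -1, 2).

The plane through P with normal n = (a, b, c) satisfies n·(r - P) = 0,
i.e. ax + by + cz = a·x₀ + b·y₀ + c·z₀.
d = 1·(-10) + (-1)·6 + 2·(-3)
  = -10 - 6 - 6
  = -22
Equation: x - y + 2z = -22

x - y + 2z = -22


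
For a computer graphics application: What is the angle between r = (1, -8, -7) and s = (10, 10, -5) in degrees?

r·s = 1·10 + (-8)·10 + (-7)·(-5) = 10 - 80 + 35 = -35
|r| = √(1² + (-8)² + (-7)²) = √114 ≈ 10.68
|s| = √(10² + 10² + (-5)²) = √225 ≈ 15
cos θ = (r·s)/(|r||s|) = -35/(10.68·15) ≈ -0.2185
θ = arccos(-0.2185) ≈ 102.6°

102.6°


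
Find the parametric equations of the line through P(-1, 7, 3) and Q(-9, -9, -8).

Direction vector d = Q - P = (-9 + 1, -9 - 7, -8 - 3) = (-8, -16, -11)
Parametric form r = P + t·d:
x = -1 - 8t, y = 7 - 16t, z = 3 - 11t

x = -1 - 8t, y = 7 - 16t, z = 3 - 11t


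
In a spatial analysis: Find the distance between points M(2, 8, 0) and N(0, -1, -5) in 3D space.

d = √[(x₂-x₁)² + (y₂-y₁)² + (z₂-z₁)²]
  = √[(-2)² + (-9)² + (-5)²]
  = √[4 + 81 + 25]
  = √110
  ≈ 10.49

10.49


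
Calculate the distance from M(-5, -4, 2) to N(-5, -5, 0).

d = √[(x₂-x₁)² + (y₂-y₁)² + (z₂-z₁)²]
  = √[0² + (-1)² + (-2)²]
  = √[0 + 1 + 4]
  = √5
  ≈ 2.236

2.236


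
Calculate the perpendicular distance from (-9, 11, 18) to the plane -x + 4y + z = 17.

distance = |a·x₀ + b·y₀ + c·z₀ - d| / √(a² + b² + c²)
  = |(-1)·(-9) + 4·11 + 1·18 - 17| / √((-1)² + 4² + 1²)
  = |9 + 44 + 18 - 17| / √(1 + 16 + 1)
  = |54| / √18
  = 54 / 4.243
  ≈ 12.73

12.73


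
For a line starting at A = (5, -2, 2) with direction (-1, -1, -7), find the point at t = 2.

P(t) = A + t·d
  = (5 + (-1)·2, -2 + (-1)·2, 2 + (-7)·2)
  = (5 - 2, -2 - 2, 2 - 14)
  = (3, -4, -12)

(3, -4, -12)


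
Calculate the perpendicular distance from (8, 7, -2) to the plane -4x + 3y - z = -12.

distance = |a·x₀ + b·y₀ + c·z₀ - d| / √(a² + b² + c²)
  = |(-4)·8 + 3·7 + (-1)·(-2) - (-12)| / √((-4)² + 3² + (-1)²)
  = |-32 + 21 + 2 + 12| / √(16 + 9 + 1)
  = |3| / √26
  = 3 / 5.099
  ≈ 0.5883

0.5883


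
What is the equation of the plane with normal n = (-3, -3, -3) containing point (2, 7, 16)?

The plane through P with normal n = (a, b, c) satisfies n·(r - P) = 0,
i.e. ax + by + cz = a·x₀ + b·y₀ + c·z₀.
d = (-3)·2 + (-3)·7 + (-3)·16
  = -6 - 21 - 48
  = -75
Equation: -3x - 3y - 3z = -75

-3x - 3y - 3z = -75


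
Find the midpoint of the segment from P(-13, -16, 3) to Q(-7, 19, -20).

M = ((x₁+x₂)/2, (y₁+y₂)/2, (z₁+z₂)/2)
  = ((-13 - 7)/2, (-16 + 19)/2, (3 - 20)/2)
  = (-20/2, 3/2, -17/2)
  = (-10, 1.5, -8.5)

(-10, 1.5, -8.5)


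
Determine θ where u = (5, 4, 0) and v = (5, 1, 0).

u·v = 5·5 + 4·1 + 0·0 = 25 + 4 + 0 = 29
|u| = √(5² + 4² + 0²) = √41 ≈ 6.403
|v| = √(5² + 1² + 0²) = √26 ≈ 5.099
cos θ = (u·v)/(|u||v|) = 29/(6.403·5.099) ≈ 0.8882
θ = arccos(0.8882) ≈ 27.35°

27.35°


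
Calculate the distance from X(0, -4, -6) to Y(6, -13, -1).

d = √[(x₂-x₁)² + (y₂-y₁)² + (z₂-z₁)²]
  = √[6² + (-9)² + 5²]
  = √[36 + 81 + 25]
  = √142
  ≈ 11.92

11.92


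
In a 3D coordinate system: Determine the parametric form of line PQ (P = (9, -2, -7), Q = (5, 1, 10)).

Direction vector d = Q - P = (5 - 9, 1 + 2, 10 + 7) = (-4, 3, 17)
Parametric form r = P + t·d:
x = 9 - 4t, y = -2 + 3t, z = -7 + 17t

x = 9 - 4t, y = -2 + 3t, z = -7 + 17t


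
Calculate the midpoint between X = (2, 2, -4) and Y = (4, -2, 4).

M = ((x₁+x₂)/2, (y₁+y₂)/2, (z₁+z₂)/2)
  = ((2 + 4)/2, (2 - 2)/2, (-4 + 4)/2)
  = (6/2, 0/2, 0/2)
  = (3, 0, 0)

(3, 0, 0)


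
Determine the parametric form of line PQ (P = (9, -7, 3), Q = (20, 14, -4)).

Direction vector d = Q - P = (20 - 9, 14 + 7, -4 - 3) = (11, 21, -7)
Parametric form r = P + t·d:
x = 9 + 11t, y = -7 + 21t, z = 3 - 7t

x = 9 + 11t, y = -7 + 21t, z = 3 - 7t


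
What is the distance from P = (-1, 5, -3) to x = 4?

distance = |a·x₀ + b·y₀ + c·z₀ - d| / √(a² + b² + c²)
  = |1·(-1) + 0·5 + 0·(-3) - 4| / √(1² + 0² + 0²)
  = |-1 + 0 + 0 - 4| / √(1 + 0 + 0)
  = |-5| / √1
  = 5 / 1
  ≈ 5

5


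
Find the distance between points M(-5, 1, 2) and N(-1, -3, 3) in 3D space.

d = √[(x₂-x₁)² + (y₂-y₁)² + (z₂-z₁)²]
  = √[4² + (-4)² + 1²]
  = √[16 + 16 + 1]
  = √33
  ≈ 5.745

5.745


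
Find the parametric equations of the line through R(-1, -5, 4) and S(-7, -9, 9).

Direction vector d = S - R = (-7 + 1, -9 + 5, 9 - 4) = (-6, -4, 5)
Parametric form r = R + t·d:
x = -1 - 6t, y = -5 - 4t, z = 4 + 5t

x = -1 - 6t, y = -5 - 4t, z = 4 + 5t


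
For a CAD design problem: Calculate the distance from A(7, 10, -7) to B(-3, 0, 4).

d = √[(x₂-x₁)² + (y₂-y₁)² + (z₂-z₁)²]
  = √[(-10)² + (-10)² + 11²]
  = √[100 + 100 + 121]
  = √321
  ≈ 17.92

17.92


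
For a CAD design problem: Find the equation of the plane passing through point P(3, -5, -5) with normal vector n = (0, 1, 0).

The plane through P with normal n = (a, b, c) satisfies n·(r - P) = 0,
i.e. ax + by + cz = a·x₀ + b·y₀ + c·z₀.
d = 0·3 + 1·(-5) + 0·(-5)
  = 0 - 5 + 0
  = -5
Equation: y = -5

y = -5


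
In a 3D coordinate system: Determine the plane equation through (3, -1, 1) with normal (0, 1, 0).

The plane through P with normal n = (a, b, c) satisfies n·(r - P) = 0,
i.e. ax + by + cz = a·x₀ + b·y₀ + c·z₀.
d = 0·3 + 1·(-1) + 0·1
  = 0 - 1 + 0
  = -1
Equation: y = -1

y = -1


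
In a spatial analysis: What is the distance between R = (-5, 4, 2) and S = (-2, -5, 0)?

d = √[(x₂-x₁)² + (y₂-y₁)² + (z₂-z₁)²]
  = √[3² + (-9)² + (-2)²]
  = √[9 + 81 + 4]
  = √94
  ≈ 9.695

9.695


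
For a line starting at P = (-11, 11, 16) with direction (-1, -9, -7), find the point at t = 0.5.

P(t) = P + t·d
  = (-11 + (-1)·0.5, 11 + (-9)·0.5, 16 + (-7)·0.5)
  = (-11 - 0.5, 11 - 4.5, 16 - 3.5)
  = (-11.5, 6.5, 12.5)

(-11.5, 6.5, 12.5)


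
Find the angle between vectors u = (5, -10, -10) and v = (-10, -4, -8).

u·v = 5·(-10) + (-10)·(-4) + (-10)·(-8) = -50 + 40 + 80 = 70
|u| = √(5² + (-10)² + (-10)²) = √225 ≈ 15
|v| = √((-10)² + (-4)² + (-8)²) = √180 ≈ 13.42
cos θ = (u·v)/(|u||v|) = 70/(15·13.42) ≈ 0.3478
θ = arccos(0.3478) ≈ 69.65°

69.65°


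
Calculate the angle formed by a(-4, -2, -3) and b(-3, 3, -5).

a·b = (-4)·(-3) + (-2)·3 + (-3)·(-5) = 12 - 6 + 15 = 21
|a| = √((-4)² + (-2)² + (-3)²) = √29 ≈ 5.385
|b| = √((-3)² + 3² + (-5)²) = √43 ≈ 6.557
cos θ = (a·b)/(|a||b|) = 21/(5.385·6.557) ≈ 0.5947
θ = arccos(0.5947) ≈ 53.51°

53.51°


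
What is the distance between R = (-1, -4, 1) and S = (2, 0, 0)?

d = √[(x₂-x₁)² + (y₂-y₁)² + (z₂-z₁)²]
  = √[3² + 4² + (-1)²]
  = √[9 + 16 + 1]
  = √26
  ≈ 5.099

5.099


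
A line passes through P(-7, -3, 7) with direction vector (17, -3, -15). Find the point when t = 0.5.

P(t) = P + t·d
  = (-7 + 17·0.5, -3 + (-3)·0.5, 7 + (-15)·0.5)
  = (-7 + 8.5, -3 - 1.5, 7 - 7.5)
  = (1.5, -4.5, -0.5)

(1.5, -4.5, -0.5)


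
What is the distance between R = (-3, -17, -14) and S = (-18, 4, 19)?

d = √[(x₂-x₁)² + (y₂-y₁)² + (z₂-z₁)²]
  = √[(-15)² + 21² + 33²]
  = √[225 + 441 + 1089]
  = √1755
  ≈ 41.89

41.89


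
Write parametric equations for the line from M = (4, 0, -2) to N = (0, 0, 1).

Direction vector d = N - M = (0 - 4, 0 + 0, 1 + 2) = (-4, 0, 3)
Parametric form r = M + t·d:
x = 4 - 4t, y = 0, z = -2 + 3t

x = 4 - 4t, y = 0, z = -2 + 3t


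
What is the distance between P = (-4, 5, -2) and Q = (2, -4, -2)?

d = √[(x₂-x₁)² + (y₂-y₁)² + (z₂-z₁)²]
  = √[6² + (-9)² + 0²]
  = √[36 + 81 + 0]
  = √117
  ≈ 10.82

10.82


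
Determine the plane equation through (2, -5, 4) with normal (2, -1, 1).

The plane through P with normal n = (a, b, c) satisfies n·(r - P) = 0,
i.e. ax + by + cz = a·x₀ + b·y₀ + c·z₀.
d = 2·2 + (-1)·(-5) + 1·4
  = 4 + 5 + 4
  = 13
Equation: 2x - y + z = 13

2x - y + z = 13


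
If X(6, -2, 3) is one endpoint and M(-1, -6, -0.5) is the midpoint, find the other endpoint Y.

Y = 2M - X
  = (2·(-1) - 6, 2·(-6) - (-2), 2·(-0.5) - 3)
  = (-2 - 6, -12 + 2, -1 - 3)
  = (-8, -10, -4)

(-8, -10, -4)


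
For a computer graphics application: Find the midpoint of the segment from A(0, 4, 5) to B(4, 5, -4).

M = ((x₁+x₂)/2, (y₁+y₂)/2, (z₁+z₂)/2)
  = ((0 + 4)/2, (4 + 5)/2, (5 - 4)/2)
  = (4/2, 9/2, 1/2)
  = (2, 4.5, 0.5)

(2, 4.5, 0.5)


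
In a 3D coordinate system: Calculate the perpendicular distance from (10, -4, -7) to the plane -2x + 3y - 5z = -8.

distance = |a·x₀ + b·y₀ + c·z₀ - d| / √(a² + b² + c²)
  = |(-2)·10 + 3·(-4) + (-5)·(-7) - (-8)| / √((-2)² + 3² + (-5)²)
  = |-20 - 12 + 35 + 8| / √(4 + 9 + 25)
  = |11| / √38
  = 11 / 6.164
  ≈ 1.784

1.784


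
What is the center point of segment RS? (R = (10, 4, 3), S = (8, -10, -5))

M = ((x₁+x₂)/2, (y₁+y₂)/2, (z₁+z₂)/2)
  = ((10 + 8)/2, (4 - 10)/2, (3 - 5)/2)
  = (18/2, -6/2, -2/2)
  = (9, -3, -1)

(9, -3, -1)


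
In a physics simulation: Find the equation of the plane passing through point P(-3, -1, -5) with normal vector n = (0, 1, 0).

The plane through P with normal n = (a, b, c) satisfies n·(r - P) = 0,
i.e. ax + by + cz = a·x₀ + b·y₀ + c·z₀.
d = 0·(-3) + 1·(-1) + 0·(-5)
  = 0 - 1 + 0
  = -1
Equation: y = -1

y = -1


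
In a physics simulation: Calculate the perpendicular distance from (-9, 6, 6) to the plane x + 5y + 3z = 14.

distance = |a·x₀ + b·y₀ + c·z₀ - d| / √(a² + b² + c²)
  = |1·(-9) + 5·6 + 3·6 - 14| / √(1² + 5² + 3²)
  = |-9 + 30 + 18 - 14| / √(1 + 25 + 9)
  = |25| / √35
  = 25 / 5.916
  ≈ 4.226

4.226


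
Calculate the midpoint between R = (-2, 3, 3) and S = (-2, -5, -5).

M = ((x₁+x₂)/2, (y₁+y₂)/2, (z₁+z₂)/2)
  = ((-2 - 2)/2, (3 - 5)/2, (3 - 5)/2)
  = (-4/2, -2/2, -2/2)
  = (-2, -1, -1)

(-2, -1, -1)


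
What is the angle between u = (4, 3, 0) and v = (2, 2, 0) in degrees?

u·v = 4·2 + 3·2 + 0·0 = 8 + 6 + 0 = 14
|u| = √(4² + 3² + 0²) = √25 ≈ 5
|v| = √(2² + 2² + 0²) = √8 ≈ 2.828
cos θ = (u·v)/(|u||v|) = 14/(5·2.828) ≈ 0.9899
θ = arccos(0.9899) ≈ 8.13°

8.13°


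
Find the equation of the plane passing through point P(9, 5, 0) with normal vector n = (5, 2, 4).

The plane through P with normal n = (a, b, c) satisfies n·(r - P) = 0,
i.e. ax + by + cz = a·x₀ + b·y₀ + c·z₀.
d = 5·9 + 2·5 + 4·0
  = 45 + 10 + 0
  = 55
Equation: 5x + 2y + 4z = 55

5x + 2y + 4z = 55


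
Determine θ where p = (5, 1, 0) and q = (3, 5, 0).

p·q = 5·3 + 1·5 + 0·0 = 15 + 5 + 0 = 20
|p| = √(5² + 1² + 0²) = √26 ≈ 5.099
|q| = √(3² + 5² + 0²) = √34 ≈ 5.831
cos θ = (p·q)/(|p||q|) = 20/(5.099·5.831) ≈ 0.6727
θ = arccos(0.6727) ≈ 47.73°

47.73°


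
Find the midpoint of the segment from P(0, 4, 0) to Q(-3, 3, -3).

M = ((x₁+x₂)/2, (y₁+y₂)/2, (z₁+z₂)/2)
  = ((0 - 3)/2, (4 + 3)/2, (0 - 3)/2)
  = (-3/2, 7/2, -3/2)
  = (-1.5, 3.5, -1.5)

(-1.5, 3.5, -1.5)


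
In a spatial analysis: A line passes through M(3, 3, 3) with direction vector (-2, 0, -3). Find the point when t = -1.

P(t) = M + t·d
  = (3 + (-2)·(-1), 3 + 0·(-1), 3 + (-3)·(-1))
  = (3 + 2, 3 + 0, 3 + 3)
  = (5, 3, 6)

(5, 3, 6)


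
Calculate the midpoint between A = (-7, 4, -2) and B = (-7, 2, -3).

M = ((x₁+x₂)/2, (y₁+y₂)/2, (z₁+z₂)/2)
  = ((-7 - 7)/2, (4 + 2)/2, (-2 - 3)/2)
  = (-14/2, 6/2, -5/2)
  = (-7, 3, -2.5)

(-7, 3, -2.5)


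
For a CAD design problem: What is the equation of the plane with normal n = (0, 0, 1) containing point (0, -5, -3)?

The plane through P with normal n = (a, b, c) satisfies n·(r - P) = 0,
i.e. ax + by + cz = a·x₀ + b·y₀ + c·z₀.
d = 0·0 + 0·(-5) + 1·(-3)
  = 0 + 0 - 3
  = -3
Equation: z = -3

z = -3


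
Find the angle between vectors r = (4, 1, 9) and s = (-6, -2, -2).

r·s = 4·(-6) + 1·(-2) + 9·(-2) = -24 - 2 - 18 = -44
|r| = √(4² + 1² + 9²) = √98 ≈ 9.899
|s| = √((-6)² + (-2)² + (-2)²) = √44 ≈ 6.633
cos θ = (r·s)/(|r||s|) = -44/(9.899·6.633) ≈ -0.6701
θ = arccos(-0.6701) ≈ 132.1°

132.1°


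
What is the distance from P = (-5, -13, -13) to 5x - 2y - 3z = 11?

distance = |a·x₀ + b·y₀ + c·z₀ - d| / √(a² + b² + c²)
  = |5·(-5) + (-2)·(-13) + (-3)·(-13) - 11| / √(5² + (-2)² + (-3)²)
  = |-25 + 26 + 39 - 11| / √(25 + 4 + 9)
  = |29| / √38
  = 29 / 6.164
  ≈ 4.704

4.704


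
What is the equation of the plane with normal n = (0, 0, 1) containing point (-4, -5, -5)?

The plane through P with normal n = (a, b, c) satisfies n·(r - P) = 0,
i.e. ax + by + cz = a·x₀ + b·y₀ + c·z₀.
d = 0·(-4) + 0·(-5) + 1·(-5)
  = 0 + 0 - 5
  = -5
Equation: z = -5

z = -5


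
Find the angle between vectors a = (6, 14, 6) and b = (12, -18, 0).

a·b = 6·12 + 14·(-18) + 6·0 = 72 - 252 + 0 = -180
|a| = √(6² + 14² + 6²) = √268 ≈ 16.37
|b| = √(12² + (-18)² + 0²) = √468 ≈ 21.63
cos θ = (a·b)/(|a||b|) = -180/(16.37·21.63) ≈ -0.5083
θ = arccos(-0.5083) ≈ 120.5°

120.5°


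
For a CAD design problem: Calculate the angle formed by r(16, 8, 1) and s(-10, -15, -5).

r·s = 16·(-10) + 8·(-15) + 1·(-5) = -160 - 120 - 5 = -285
|r| = √(16² + 8² + 1²) = √321 ≈ 17.92
|s| = √((-10)² + (-15)² + (-5)²) = √350 ≈ 18.71
cos θ = (r·s)/(|r||s|) = -285/(17.92·18.71) ≈ -0.8503
θ = arccos(-0.8503) ≈ 148.2°

148.2°


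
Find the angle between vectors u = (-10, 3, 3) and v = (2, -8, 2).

u·v = (-10)·2 + 3·(-8) + 3·2 = -20 - 24 + 6 = -38
|u| = √((-10)² + 3² + 3²) = √118 ≈ 10.86
|v| = √(2² + (-8)² + 2²) = √72 ≈ 8.485
cos θ = (u·v)/(|u||v|) = -38/(10.86·8.485) ≈ -0.4123
θ = arccos(-0.4123) ≈ 114.3°

114.3°


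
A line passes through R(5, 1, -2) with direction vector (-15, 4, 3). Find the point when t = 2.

P(t) = R + t·d
  = (5 + (-15)·2, 1 + 4·2, -2 + 3·2)
  = (5 - 30, 1 + 8, -2 + 6)
  = (-25, 9, 4)

(-25, 9, 4)


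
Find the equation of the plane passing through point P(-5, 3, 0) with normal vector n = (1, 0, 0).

The plane through P with normal n = (a, b, c) satisfies n·(r - P) = 0,
i.e. ax + by + cz = a·x₀ + b·y₀ + c·z₀.
d = 1·(-5) + 0·3 + 0·0
  = -5 + 0 + 0
  = -5
Equation: x = -5

x = -5


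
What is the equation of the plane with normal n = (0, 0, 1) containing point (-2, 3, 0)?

The plane through P with normal n = (a, b, c) satisfies n·(r - P) = 0,
i.e. ax + by + cz = a·x₀ + b·y₀ + c·z₀.
d = 0·(-2) + 0·3 + 1·0
  = 0 + 0 + 0
  = 0
Equation: z = 0

z = 0


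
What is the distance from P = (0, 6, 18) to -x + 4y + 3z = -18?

distance = |a·x₀ + b·y₀ + c·z₀ - d| / √(a² + b² + c²)
  = |(-1)·0 + 4·6 + 3·18 - (-18)| / √((-1)² + 4² + 3²)
  = |0 + 24 + 54 + 18| / √(1 + 16 + 9)
  = |96| / √26
  = 96 / 5.099
  ≈ 18.83

18.83


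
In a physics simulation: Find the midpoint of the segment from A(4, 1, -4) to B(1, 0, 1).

M = ((x₁+x₂)/2, (y₁+y₂)/2, (z₁+z₂)/2)
  = ((4 + 1)/2, (1 + 0)/2, (-4 + 1)/2)
  = (5/2, 1/2, -3/2)
  = (2.5, 0.5, -1.5)

(2.5, 0.5, -1.5)


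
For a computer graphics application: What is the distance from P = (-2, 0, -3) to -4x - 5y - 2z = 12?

distance = |a·x₀ + b·y₀ + c·z₀ - d| / √(a² + b² + c²)
  = |(-4)·(-2) + (-5)·0 + (-2)·(-3) - 12| / √((-4)² + (-5)² + (-2)²)
  = |8 + 0 + 6 - 12| / √(16 + 25 + 4)
  = |2| / √45
  = 2 / 6.708
  ≈ 0.2981

0.2981


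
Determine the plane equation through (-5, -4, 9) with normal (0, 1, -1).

The plane through P with normal n = (a, b, c) satisfies n·(r - P) = 0,
i.e. ax + by + cz = a·x₀ + b·y₀ + c·z₀.
d = 0·(-5) + 1·(-4) + (-1)·9
  = 0 - 4 - 9
  = -13
Equation: y - z = -13

y - z = -13


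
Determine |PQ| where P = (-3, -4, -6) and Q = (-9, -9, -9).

d = √[(x₂-x₁)² + (y₂-y₁)² + (z₂-z₁)²]
  = √[(-6)² + (-5)² + (-3)²]
  = √[36 + 25 + 9]
  = √70
  ≈ 8.367

8.367


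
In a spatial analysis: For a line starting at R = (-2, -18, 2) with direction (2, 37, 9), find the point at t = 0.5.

P(t) = R + t·d
  = (-2 + 2·0.5, -18 + 37·0.5, 2 + 9·0.5)
  = (-2 + 1, -18 + 18.5, 2 + 4.5)
  = (-1, 0.5, 6.5)

(-1, 0.5, 6.5)


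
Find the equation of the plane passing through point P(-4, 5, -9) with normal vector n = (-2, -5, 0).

The plane through P with normal n = (a, b, c) satisfies n·(r - P) = 0,
i.e. ax + by + cz = a·x₀ + b·y₀ + c·z₀.
d = (-2)·(-4) + (-5)·5 + 0·(-9)
  = 8 - 25 + 0
  = -17
Equation: -2x - 5y = -17

-2x - 5y = -17


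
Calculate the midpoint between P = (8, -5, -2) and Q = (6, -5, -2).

M = ((x₁+x₂)/2, (y₁+y₂)/2, (z₁+z₂)/2)
  = ((8 + 6)/2, (-5 - 5)/2, (-2 - 2)/2)
  = (14/2, -10/2, -4/2)
  = (7, -5, -2)

(7, -5, -2)


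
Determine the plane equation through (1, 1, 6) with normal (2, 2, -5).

The plane through P with normal n = (a, b, c) satisfies n·(r - P) = 0,
i.e. ax + by + cz = a·x₀ + b·y₀ + c·z₀.
d = 2·1 + 2·1 + (-5)·6
  = 2 + 2 - 30
  = -26
Equation: 2x + 2y - 5z = -26

2x + 2y - 5z = -26


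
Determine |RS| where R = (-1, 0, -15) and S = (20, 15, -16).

d = √[(x₂-x₁)² + (y₂-y₁)² + (z₂-z₁)²]
  = √[21² + 15² + (-1)²]
  = √[441 + 225 + 1]
  = √667
  ≈ 25.83

25.83


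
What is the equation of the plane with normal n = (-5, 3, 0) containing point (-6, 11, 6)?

The plane through P with normal n = (a, b, c) satisfies n·(r - P) = 0,
i.e. ax + by + cz = a·x₀ + b·y₀ + c·z₀.
d = (-5)·(-6) + 3·11 + 0·6
  = 30 + 33 + 0
  = 63
Equation: -5x + 3y = 63

-5x + 3y = 63


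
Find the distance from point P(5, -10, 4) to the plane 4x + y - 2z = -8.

distance = |a·x₀ + b·y₀ + c·z₀ - d| / √(a² + b² + c²)
  = |4·5 + 1·(-10) + (-2)·4 - (-8)| / √(4² + 1² + (-2)²)
  = |20 - 10 - 8 + 8| / √(16 + 1 + 4)
  = |10| / √21
  = 10 / 4.583
  ≈ 2.182

2.182


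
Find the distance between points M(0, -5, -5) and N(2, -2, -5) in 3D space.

d = √[(x₂-x₁)² + (y₂-y₁)² + (z₂-z₁)²]
  = √[2² + 3² + 0²]
  = √[4 + 9 + 0]
  = √13
  ≈ 3.606

3.606


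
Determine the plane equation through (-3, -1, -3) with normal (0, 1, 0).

The plane through P with normal n = (a, b, c) satisfies n·(r - P) = 0,
i.e. ax + by + cz = a·x₀ + b·y₀ + c·z₀.
d = 0·(-3) + 1·(-1) + 0·(-3)
  = 0 - 1 + 0
  = -1
Equation: y = -1

y = -1


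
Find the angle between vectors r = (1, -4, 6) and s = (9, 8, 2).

r·s = 1·9 + (-4)·8 + 6·2 = 9 - 32 + 12 = -11
|r| = √(1² + (-4)² + 6²) = √53 ≈ 7.28
|s| = √(9² + 8² + 2²) = √149 ≈ 12.21
cos θ = (r·s)/(|r||s|) = -11/(7.28·12.21) ≈ -0.1238
θ = arccos(-0.1238) ≈ 97.11°

97.11°


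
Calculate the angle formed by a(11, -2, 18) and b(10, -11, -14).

a·b = 11·10 + (-2)·(-11) + 18·(-14) = 110 + 22 - 252 = -120
|a| = √(11² + (-2)² + 18²) = √449 ≈ 21.19
|b| = √(10² + (-11)² + (-14)²) = √417 ≈ 20.42
cos θ = (a·b)/(|a||b|) = -120/(21.19·20.42) ≈ -0.2773
θ = arccos(-0.2773) ≈ 106.1°

106.1°


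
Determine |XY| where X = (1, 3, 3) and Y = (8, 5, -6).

d = √[(x₂-x₁)² + (y₂-y₁)² + (z₂-z₁)²]
  = √[7² + 2² + (-9)²]
  = √[49 + 4 + 81]
  = √134
  ≈ 11.58

11.58


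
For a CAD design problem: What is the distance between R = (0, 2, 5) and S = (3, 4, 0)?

d = √[(x₂-x₁)² + (y₂-y₁)² + (z₂-z₁)²]
  = √[3² + 2² + (-5)²]
  = √[9 + 4 + 25]
  = √38
  ≈ 6.164

6.164


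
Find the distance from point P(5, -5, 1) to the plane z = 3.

distance = |a·x₀ + b·y₀ + c·z₀ - d| / √(a² + b² + c²)
  = |0·5 + 0·(-5) + 1·1 - 3| / √(0² + 0² + 1²)
  = |0 + 0 + 1 - 3| / √(0 + 0 + 1)
  = |-2| / √1
  = 2 / 1
  ≈ 2

2


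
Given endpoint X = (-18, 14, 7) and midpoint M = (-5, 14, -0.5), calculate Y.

Y = 2M - X
  = (2·(-5) - (-18), 2·14 - 14, 2·(-0.5) - 7)
  = (-10 + 18, 28 - 14, -1 - 7)
  = (8, 14, -8)

(8, 14, -8)


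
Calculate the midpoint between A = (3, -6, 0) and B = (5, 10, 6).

M = ((x₁+x₂)/2, (y₁+y₂)/2, (z₁+z₂)/2)
  = ((3 + 5)/2, (-6 + 10)/2, (0 + 6)/2)
  = (8/2, 4/2, 6/2)
  = (4, 2, 3)

(4, 2, 3)


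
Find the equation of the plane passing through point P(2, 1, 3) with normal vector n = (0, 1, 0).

The plane through P with normal n = (a, b, c) satisfies n·(r - P) = 0,
i.e. ax + by + cz = a·x₀ + b·y₀ + c·z₀.
d = 0·2 + 1·1 + 0·3
  = 0 + 1 + 0
  = 1
Equation: y = 1

y = 1


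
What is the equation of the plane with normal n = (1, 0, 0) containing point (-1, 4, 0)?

The plane through P with normal n = (a, b, c) satisfies n·(r - P) = 0,
i.e. ax + by + cz = a·x₀ + b·y₀ + c·z₀.
d = 1·(-1) + 0·4 + 0·0
  = -1 + 0 + 0
  = -1
Equation: x = -1

x = -1


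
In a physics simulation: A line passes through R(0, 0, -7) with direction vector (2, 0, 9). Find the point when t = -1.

P(t) = R + t·d
  = (0 + 2·(-1), 0 + 0·(-1), -7 + 9·(-1))
  = (0 - 2, 0 + 0, -7 - 9)
  = (-2, 0, -16)

(-2, 0, -16)


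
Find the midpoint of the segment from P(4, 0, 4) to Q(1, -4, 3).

M = ((x₁+x₂)/2, (y₁+y₂)/2, (z₁+z₂)/2)
  = ((4 + 1)/2, (0 - 4)/2, (4 + 3)/2)
  = (5/2, -4/2, 7/2)
  = (2.5, -2, 3.5)

(2.5, -2, 3.5)


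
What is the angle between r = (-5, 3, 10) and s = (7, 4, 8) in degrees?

r·s = (-5)·7 + 3·4 + 10·8 = -35 + 12 + 80 = 57
|r| = √((-5)² + 3² + 10²) = √134 ≈ 11.58
|s| = √(7² + 4² + 8²) = √129 ≈ 11.36
cos θ = (r·s)/(|r||s|) = 57/(11.58·11.36) ≈ 0.4335
θ = arccos(0.4335) ≈ 64.31°

64.31°


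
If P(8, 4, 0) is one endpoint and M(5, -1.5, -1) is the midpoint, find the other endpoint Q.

Q = 2M - P
  = (2·5 - 8, 2·(-1.5) - 4, 2·(-1) - 0)
  = (10 - 8, -3 - 4, -2 + 0)
  = (2, -7, -2)

(2, -7, -2)


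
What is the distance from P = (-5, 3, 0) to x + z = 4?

distance = |a·x₀ + b·y₀ + c·z₀ - d| / √(a² + b² + c²)
  = |1·(-5) + 0·3 + 1·0 - 4| / √(1² + 0² + 1²)
  = |-5 + 0 + 0 - 4| / √(1 + 0 + 1)
  = |-9| / √2
  = 9 / 1.414
  ≈ 6.364

6.364


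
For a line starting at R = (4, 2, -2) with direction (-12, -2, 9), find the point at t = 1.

P(t) = R + t·d
  = (4 + (-12)·1, 2 + (-2)·1, -2 + 9·1)
  = (4 - 12, 2 - 2, -2 + 9)
  = (-8, 0, 7)

(-8, 0, 7)


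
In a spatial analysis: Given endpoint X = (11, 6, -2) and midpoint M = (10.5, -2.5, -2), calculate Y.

Y = 2M - X
  = (2·10.5 - 11, 2·(-2.5) - 6, 2·(-2) - (-2))
  = (21 - 11, -5 - 6, -4 + 2)
  = (10, -11, -2)

(10, -11, -2)


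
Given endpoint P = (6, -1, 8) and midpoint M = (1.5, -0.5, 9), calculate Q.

Q = 2M - P
  = (2·1.5 - 6, 2·(-0.5) - (-1), 2·9 - 8)
  = (3 - 6, -1 + 1, 18 - 8)
  = (-3, 0, 10)

(-3, 0, 10)


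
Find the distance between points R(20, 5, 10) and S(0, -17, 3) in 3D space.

d = √[(x₂-x₁)² + (y₂-y₁)² + (z₂-z₁)²]
  = √[(-20)² + (-22)² + (-7)²]
  = √[400 + 484 + 49]
  = √933
  ≈ 30.55

30.55


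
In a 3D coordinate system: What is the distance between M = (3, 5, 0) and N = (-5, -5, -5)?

d = √[(x₂-x₁)² + (y₂-y₁)² + (z₂-z₁)²]
  = √[(-8)² + (-10)² + (-5)²]
  = √[64 + 100 + 25]
  = √189
  ≈ 13.75

13.75


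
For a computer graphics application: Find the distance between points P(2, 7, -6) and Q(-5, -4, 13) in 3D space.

d = √[(x₂-x₁)² + (y₂-y₁)² + (z₂-z₁)²]
  = √[(-7)² + (-11)² + 19²]
  = √[49 + 121 + 361]
  = √531
  ≈ 23.04

23.04


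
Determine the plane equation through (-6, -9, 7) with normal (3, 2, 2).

The plane through P with normal n = (a, b, c) satisfies n·(r - P) = 0,
i.e. ax + by + cz = a·x₀ + b·y₀ + c·z₀.
d = 3·(-6) + 2·(-9) + 2·7
  = -18 - 18 + 14
  = -22
Equation: 3x + 2y + 2z = -22

3x + 2y + 2z = -22


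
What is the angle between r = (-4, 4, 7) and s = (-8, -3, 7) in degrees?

r·s = (-4)·(-8) + 4·(-3) + 7·7 = 32 - 12 + 49 = 69
|r| = √((-4)² + 4² + 7²) = √81 ≈ 9
|s| = √((-8)² + (-3)² + 7²) = √122 ≈ 11.05
cos θ = (r·s)/(|r||s|) = 69/(9·11.05) ≈ 0.6941
θ = arccos(0.6941) ≈ 46.04°

46.04°


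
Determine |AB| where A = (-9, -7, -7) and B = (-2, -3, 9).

d = √[(x₂-x₁)² + (y₂-y₁)² + (z₂-z₁)²]
  = √[7² + 4² + 16²]
  = √[49 + 16 + 256]
  = √321
  ≈ 17.92

17.92


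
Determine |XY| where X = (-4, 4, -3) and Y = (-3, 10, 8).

d = √[(x₂-x₁)² + (y₂-y₁)² + (z₂-z₁)²]
  = √[1² + 6² + 11²]
  = √[1 + 36 + 121]
  = √158
  ≈ 12.57

12.57


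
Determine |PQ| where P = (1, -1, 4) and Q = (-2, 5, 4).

d = √[(x₂-x₁)² + (y₂-y₁)² + (z₂-z₁)²]
  = √[(-3)² + 6² + 0²]
  = √[9 + 36 + 0]
  = √45
  ≈ 6.708

6.708


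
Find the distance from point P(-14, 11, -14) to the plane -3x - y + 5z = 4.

distance = |a·x₀ + b·y₀ + c·z₀ - d| / √(a² + b² + c²)
  = |(-3)·(-14) + (-1)·11 + 5·(-14) - 4| / √((-3)² + (-1)² + 5²)
  = |42 - 11 - 70 - 4| / √(9 + 1 + 25)
  = |-43| / √35
  = 43 / 5.916
  ≈ 7.268

7.268


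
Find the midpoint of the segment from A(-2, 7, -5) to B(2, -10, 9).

M = ((x₁+x₂)/2, (y₁+y₂)/2, (z₁+z₂)/2)
  = ((-2 + 2)/2, (7 - 10)/2, (-5 + 9)/2)
  = (0/2, -3/2, 4/2)
  = (0, -1.5, 2)

(0, -1.5, 2)


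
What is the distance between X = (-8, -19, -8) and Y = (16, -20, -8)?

d = √[(x₂-x₁)² + (y₂-y₁)² + (z₂-z₁)²]
  = √[24² + (-1)² + 0²]
  = √[576 + 1 + 0]
  = √577
  ≈ 24.02

24.02


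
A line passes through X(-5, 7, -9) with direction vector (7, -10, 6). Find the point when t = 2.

P(t) = X + t·d
  = (-5 + 7·2, 7 + (-10)·2, -9 + 6·2)
  = (-5 + 14, 7 - 20, -9 + 12)
  = (9, -13, 3)

(9, -13, 3)


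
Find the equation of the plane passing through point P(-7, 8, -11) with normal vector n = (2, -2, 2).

The plane through P with normal n = (a, b, c) satisfies n·(r - P) = 0,
i.e. ax + by + cz = a·x₀ + b·y₀ + c·z₀.
d = 2·(-7) + (-2)·8 + 2·(-11)
  = -14 - 16 - 22
  = -52
Equation: 2x - 2y + 2z = -52

2x - 2y + 2z = -52


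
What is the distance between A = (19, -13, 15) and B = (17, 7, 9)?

d = √[(x₂-x₁)² + (y₂-y₁)² + (z₂-z₁)²]
  = √[(-2)² + 20² + (-6)²]
  = √[4 + 400 + 36]
  = √440
  ≈ 20.98

20.98


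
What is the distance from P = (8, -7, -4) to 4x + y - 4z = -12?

distance = |a·x₀ + b·y₀ + c·z₀ - d| / √(a² + b² + c²)
  = |4·8 + 1·(-7) + (-4)·(-4) - (-12)| / √(4² + 1² + (-4)²)
  = |32 - 7 + 16 + 12| / √(16 + 1 + 16)
  = |53| / √33
  = 53 / 5.745
  ≈ 9.226

9.226


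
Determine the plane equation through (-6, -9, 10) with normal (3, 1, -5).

The plane through P with normal n = (a, b, c) satisfies n·(r - P) = 0,
i.e. ax + by + cz = a·x₀ + b·y₀ + c·z₀.
d = 3·(-6) + 1·(-9) + (-5)·10
  = -18 - 9 - 50
  = -77
Equation: 3x + y - 5z = -77

3x + y - 5z = -77


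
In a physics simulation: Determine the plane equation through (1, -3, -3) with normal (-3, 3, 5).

The plane through P with normal n = (a, b, c) satisfies n·(r - P) = 0,
i.e. ax + by + cz = a·x₀ + b·y₀ + c·z₀.
d = (-3)·1 + 3·(-3) + 5·(-3)
  = -3 - 9 - 15
  = -27
Equation: -3x + 3y + 5z = -27

-3x + 3y + 5z = -27


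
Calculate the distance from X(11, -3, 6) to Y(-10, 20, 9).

d = √[(x₂-x₁)² + (y₂-y₁)² + (z₂-z₁)²]
  = √[(-21)² + 23² + 3²]
  = √[441 + 529 + 9]
  = √979
  ≈ 31.29

31.29


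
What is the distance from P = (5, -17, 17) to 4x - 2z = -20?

distance = |a·x₀ + b·y₀ + c·z₀ - d| / √(a² + b² + c²)
  = |4·5 + 0·(-17) + (-2)·17 - (-20)| / √(4² + 0² + (-2)²)
  = |20 + 0 - 34 + 20| / √(16 + 0 + 4)
  = |6| / √20
  = 6 / 4.472
  ≈ 1.342

1.342


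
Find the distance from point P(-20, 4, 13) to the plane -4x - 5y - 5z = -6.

distance = |a·x₀ + b·y₀ + c·z₀ - d| / √(a² + b² + c²)
  = |(-4)·(-20) + (-5)·4 + (-5)·13 - (-6)| / √((-4)² + (-5)² + (-5)²)
  = |80 - 20 - 65 + 6| / √(16 + 25 + 25)
  = |1| / √66
  = 1 / 8.124
  ≈ 0.1231

0.1231


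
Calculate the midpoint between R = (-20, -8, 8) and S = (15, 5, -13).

M = ((x₁+x₂)/2, (y₁+y₂)/2, (z₁+z₂)/2)
  = ((-20 + 15)/2, (-8 + 5)/2, (8 - 13)/2)
  = (-5/2, -3/2, -5/2)
  = (-2.5, -1.5, -2.5)

(-2.5, -1.5, -2.5)


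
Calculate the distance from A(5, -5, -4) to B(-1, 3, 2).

d = √[(x₂-x₁)² + (y₂-y₁)² + (z₂-z₁)²]
  = √[(-6)² + 8² + 6²]
  = √[36 + 64 + 36]
  = √136
  ≈ 11.66

11.66


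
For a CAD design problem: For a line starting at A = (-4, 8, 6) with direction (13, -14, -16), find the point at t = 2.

P(t) = A + t·d
  = (-4 + 13·2, 8 + (-14)·2, 6 + (-16)·2)
  = (-4 + 26, 8 - 28, 6 - 32)
  = (22, -20, -26)

(22, -20, -26)


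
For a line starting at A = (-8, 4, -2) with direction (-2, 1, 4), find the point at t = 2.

P(t) = A + t·d
  = (-8 + (-2)·2, 4 + 1·2, -2 + 4·2)
  = (-8 - 4, 4 + 2, -2 + 8)
  = (-12, 6, 6)

(-12, 6, 6)
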